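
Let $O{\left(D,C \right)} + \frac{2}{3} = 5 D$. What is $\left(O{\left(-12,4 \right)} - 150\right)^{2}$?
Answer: $\frac{399424}{9} \approx 44380.0$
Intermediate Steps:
$O{\left(D,C \right)} = - \frac{2}{3} + 5 D$
$\left(O{\left(-12,4 \right)} - 150\right)^{2} = \left(\left(- \frac{2}{3} + 5 \left(-12\right)\right) - 150\right)^{2} = \left(\left(- \frac{2}{3} - 60\right) - 150\right)^{2} = \left(- \frac{182}{3} - 150\right)^{2} = \left(- \frac{632}{3}\right)^{2} = \frac{399424}{9}$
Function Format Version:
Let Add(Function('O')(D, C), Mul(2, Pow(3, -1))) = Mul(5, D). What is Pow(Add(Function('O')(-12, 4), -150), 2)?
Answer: Rational(399424, 9) ≈ 44380.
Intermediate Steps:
Function('O')(D, C) = Add(Rational(-2, 3), Mul(5, D))
Pow(Add(Function('O')(-12, 4), -150), 2) = Pow(Add(Add(Rational(-2, 3), Mul(5, -12)), -150), 2) = Pow(Add(Add(Rational(-2, 3), -60), -150), 2) = Pow(Add(Rational(-182, 3), -150), 2) = Pow(Rational(-632, 3), 2) = Rational(399424, 9)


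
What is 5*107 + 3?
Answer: 538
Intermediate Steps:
5*107 + 3 = 535 + 3 = 538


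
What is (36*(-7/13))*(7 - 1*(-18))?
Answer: -6300/13 ≈ -484.62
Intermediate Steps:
(36*(-7/13))*(7 - 1*(-18)) = (36*(-7*1/13))*(7 + 18) = (36*(-7/13))*25 = -252/13*25 = -6300/13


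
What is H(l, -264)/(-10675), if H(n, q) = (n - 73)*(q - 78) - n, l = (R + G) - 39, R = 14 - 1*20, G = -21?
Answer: -47604/10675 ≈ -4.4594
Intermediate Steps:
R = -6 (R = 14 - 20 = -6)
l = -66 (l = (-6 - 21) - 39 = -27 - 39 = -66)
H(n, q) = -n + (-78 + q)*(-73 + n) (H(n, q) = (-73 + n)*(-78 + q) - n = (-78 + q)*(-73 + n) - n = -n + (-78 + q)*(-73 + n))
H(l, -264)/(-10675) = (5694 - 79*(-66) - 73*(-264) - 66*(-264))/(-10675) = (5694 + 5214 + 19272 + 17424)*(-1/10675) = 47604*(-1/10675) = -47604/10675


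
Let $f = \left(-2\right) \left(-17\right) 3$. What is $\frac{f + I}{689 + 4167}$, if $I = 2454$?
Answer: $\frac{639}{1214} \approx 0.52636$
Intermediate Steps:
$f = 102$ ($f = 34 \cdot 3 = 102$)
$\frac{f + I}{689 + 4167} = \frac{102 + 2454}{689 + 4167} = \frac{2556}{4856} = 2556 \cdot \frac{1}{4856} = \frac{639}{1214}$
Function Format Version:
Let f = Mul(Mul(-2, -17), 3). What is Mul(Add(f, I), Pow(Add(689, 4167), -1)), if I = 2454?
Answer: Rational(639, 1214) ≈ 0.52636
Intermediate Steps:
f = 102 (f = Mul(34, 3) = 102)
Mul(Add(f, I), Pow(Add(689, 4167), -1)) = Mul(Add(102, 2454), Pow(Add(689, 4167), -1)) = Mul(2556, Pow(4856, -1)) = Mul(2556, Rational(1, 4856)) = Rational(639, 1214)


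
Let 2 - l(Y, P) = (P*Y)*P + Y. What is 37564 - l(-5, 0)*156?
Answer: 36472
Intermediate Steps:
l(Y, P) = 2 - Y - Y*P² (l(Y, P) = 2 - ((P*Y)*P + Y) = 2 - (Y*P² + Y) = 2 - (Y + Y*P²) = 2 + (-Y - Y*P²) = 2 - Y - Y*P²)
37564 - l(-5, 0)*156 = 37564 - (2 - 1*(-5) - 1*(-5)*0²)*156 = 37564 - (2 + 5 - 1*(-5)*0)*156 = 37564 - (2 + 5 + 0)*156 = 37564 - 7*156 = 37564 - 1*1092 = 37564 - 1092 = 36472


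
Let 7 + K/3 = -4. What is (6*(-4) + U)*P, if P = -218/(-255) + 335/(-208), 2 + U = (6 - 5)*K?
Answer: 2364779/53040 ≈ 44.585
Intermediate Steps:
K = -33 (K = -21 + 3*(-4) = -21 - 12 = -33)
U = -35 (U = -2 + (6 - 5)*(-33) = -2 + 1*(-33) = -2 - 33 = -35)
P = -40081/53040 (P = -218*(-1/255) + 335*(-1/208) = 218/255 - 335/208 = -40081/53040 ≈ -0.75568)
(6*(-4) + U)*P = (6*(-4) - 35)*(-40081/53040) = (-24 - 35)*(-40081/53040) = -59*(-40081/53040) = 2364779/53040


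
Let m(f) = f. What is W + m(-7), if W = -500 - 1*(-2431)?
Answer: 1924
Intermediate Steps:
W = 1931 (W = -500 + 2431 = 1931)
W + m(-7) = 1931 - 7 = 1924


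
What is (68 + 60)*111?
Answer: 14208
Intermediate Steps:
(68 + 60)*111 = 128*111 = 14208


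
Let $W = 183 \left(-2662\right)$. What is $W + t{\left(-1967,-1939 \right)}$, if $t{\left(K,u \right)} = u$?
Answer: $-489085$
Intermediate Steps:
$W = -487146$
$W + t{\left(-1967,-1939 \right)} = -487146 - 1939 = -489085$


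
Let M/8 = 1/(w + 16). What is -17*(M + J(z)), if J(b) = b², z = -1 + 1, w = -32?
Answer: 17/2 ≈ 8.5000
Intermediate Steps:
M = -½ (M = 8/(-32 + 16) = 8/(-16) = 8*(-1/16) = -½ ≈ -0.50000)
z = 0
-17*(M + J(z)) = -17*(-½ + 0²) = -17*(-½ + 0) = -17*(-½) = 17/2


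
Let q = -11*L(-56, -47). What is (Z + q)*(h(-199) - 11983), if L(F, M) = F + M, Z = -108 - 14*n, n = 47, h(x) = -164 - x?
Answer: -4384916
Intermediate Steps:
Z = -766 (Z = -108 - 14*47 = -108 - 658 = -766)
q = 1133 (q = -11*(-56 - 47) = -11*(-103) = 1133)
(Z + q)*(h(-199) - 11983) = (-766 + 1133)*((-164 - 1*(-199)) - 11983) = 367*((-164 + 199) - 11983) = 367*(35 - 11983) = 367*(-11948) = -4384916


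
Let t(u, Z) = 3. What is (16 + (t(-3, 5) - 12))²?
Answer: 49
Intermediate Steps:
(16 + (t(-3, 5) - 12))² = (16 + (3 - 12))² = (16 - 9)² = 7² = 49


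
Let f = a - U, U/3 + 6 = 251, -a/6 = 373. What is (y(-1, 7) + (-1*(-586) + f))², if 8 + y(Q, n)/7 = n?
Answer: 5731236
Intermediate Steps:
a = -2238 (a = -6*373 = -2238)
y(Q, n) = -56 + 7*n
U = 735 (U = -18 + 3*251 = -18 + 753 = 735)
f = -2973 (f = -2238 - 1*735 = -2238 - 735 = -2973)
(y(-1, 7) + (-1*(-586) + f))² = ((-56 + 7*7) + (-1*(-586) - 2973))² = ((-56 + 49) + (586 - 2973))² = (-7 - 2387)² = (-2394)² = 5731236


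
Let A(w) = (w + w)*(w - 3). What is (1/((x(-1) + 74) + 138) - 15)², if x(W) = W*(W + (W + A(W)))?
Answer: 9541921/42436 ≈ 224.85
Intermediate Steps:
A(w) = 2*w*(-3 + w) (A(w) = (2*w)*(-3 + w) = 2*w*(-3 + w))
x(W) = W*(2*W + 2*W*(-3 + W)) (x(W) = W*(W + (W + 2*W*(-3 + W))) = W*(2*W + 2*W*(-3 + W)))
(1/((x(-1) + 74) + 138) - 15)² = (1/((2*(-1)²*(-2 - 1) + 74) + 138) - 15)² = (1/((2*1*(-3) + 74) + 138) - 15)² = (1/((-6 + 74) + 138) - 15)² = (1/(68 + 138) - 15)² = (1/206 - 15)² = (-3089/206)² = 9541921/42436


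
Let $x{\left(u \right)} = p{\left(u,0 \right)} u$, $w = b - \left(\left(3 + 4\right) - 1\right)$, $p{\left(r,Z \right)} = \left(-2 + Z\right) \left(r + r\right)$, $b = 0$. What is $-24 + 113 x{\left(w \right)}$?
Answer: $-16296$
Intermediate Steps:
$p{\left(r,Z \right)} = 2 r \left(-2 + Z\right)$ ($p{\left(r,Z \right)} = \left(-2 + Z\right) 2 r = 2 r \left(-2 + Z\right)$)
$w = -6$ ($w = 0 - \left(\left(3 + 4\right) - 1\right) = 0 - \left(7 - 1\right) = 0 - 6 = -6$)
$x{\left(u \right)} = - 4 u^{2}$ ($x{\left(u \right)} = 2 u \left(-2 + 0\right) u = 2 u \left(-2\right) u = - 4 u u = - 4 u^{2}$)
$-24 + 113 x{\left(w \right)} = -24 + 113 \left(- 4 \left(-6\right)^{2}\right) = -24 + 113 \left(\left(-4\right) 36\right) = -24 + 113 \left(-144\right) = -24 - 16272 = -16296$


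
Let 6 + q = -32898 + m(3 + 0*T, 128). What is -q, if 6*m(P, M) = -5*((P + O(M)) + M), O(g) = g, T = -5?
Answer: 198719/6 ≈ 33120.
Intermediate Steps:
m(P, M) = -5*M/3 - 5*P/6 (m(P, M) = (-5*((P + M) + M))/6 = (-5*((M + P) + M))/6 = (-5*(P + 2*M))/6 = (-10*M - 5*P)/6 = -5*M/3 - 5*P/6)
q = -198719/6 (q = -6 + (-32898 + (-5/3*128 - 5*(3 + 0*(-5))/6)) = -6 + (-32898 + (-640/3 - 5*(3 + 0)/6)) = -6 + (-32898 + (-640/3 - 5/6*3)) = -6 + (-32898 + (-640/3 - 5/2)) = -6 + (-32898 - 1295/6) = -6 - 198683/6 = -198719/6 ≈ -33120.)
-q = -1*(-198719/6) = 198719/6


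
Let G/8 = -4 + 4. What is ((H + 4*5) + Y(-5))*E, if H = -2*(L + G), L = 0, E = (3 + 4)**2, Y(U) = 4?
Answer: 1176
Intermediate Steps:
G = 0 (G = 8*(-4 + 4) = 8*0 = 0)
E = 49 (E = 7**2 = 49)
H = 0 (H = -2*(0 + 0) = -2*0 = 0)
((H + 4*5) + Y(-5))*E = ((0 + 4*5) + 4)*49 = ((0 + 20) + 4)*49 = (20 + 4)*49 = 24*49 = 1176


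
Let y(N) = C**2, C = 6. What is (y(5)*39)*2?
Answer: 2808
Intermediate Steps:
y(N) = 36 (y(N) = 6**2 = 36)
(y(5)*39)*2 = (36*39)*2 = 1404*2 = 2808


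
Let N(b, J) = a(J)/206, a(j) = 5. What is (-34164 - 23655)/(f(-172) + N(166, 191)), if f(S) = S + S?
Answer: 11910714/70859 ≈ 168.09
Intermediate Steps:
f(S) = 2*S
N(b, J) = 5/206
(-34164 - 23655)/(f(-172) + N(166, 191)) = (-34164 - 23655)/(2*(-172) + 5/206) = -57819/(-344 + 5/206) = -57819/(-70859/206) = -57819*(-206/70859) = 11910714/70859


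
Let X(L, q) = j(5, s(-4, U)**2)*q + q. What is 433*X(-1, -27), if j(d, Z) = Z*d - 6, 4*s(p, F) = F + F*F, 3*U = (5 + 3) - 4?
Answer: 69280/3 ≈ 23093.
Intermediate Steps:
U = 4/3 (U = ((5 + 3) - 4)/3 = (8 - 4)/3 = (1/3)*4 = 4/3 ≈ 1.3333)
s(p, F) = F/4 + F**2/4 (s(p, F) = (F + F*F)/4 = (F + F**2)/4 = F/4 + F**2/4)
j(d, Z) = -6 + Z*d
X(L, q) = -160*q/81 (X(L, q) = (-6 + ((1/4)*(4/3)*(1 + 4/3))**2*5)*q + q = (-6 + ((1/4)*(4/3)*(7/3))**2*5)*q + q = (-6 + (7/9)**2*5)*q + q = (-6 + (49/81)*5)*q + q = (-6 + 245/81)*q + q = -241*q/81 + q = -160*q/81)
433*X(-1, -27) = 433*(-160/81*(-27)) = 433*(160/3) = 69280/3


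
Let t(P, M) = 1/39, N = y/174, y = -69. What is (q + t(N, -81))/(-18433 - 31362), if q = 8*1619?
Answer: -505129/1942005 ≈ -0.26011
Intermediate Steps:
N = -23/58 (N = -69/174 = -69*1/174 = -23/58 ≈ -0.39655)
t(P, M) = 1/39
q = 12952
(q + t(N, -81))/(-18433 - 31362) = (12952 + 1/39)/(-18433 - 31362) = (505129/39)/(-49795) = (505129/39)*(-1/49795) = -505129/1942005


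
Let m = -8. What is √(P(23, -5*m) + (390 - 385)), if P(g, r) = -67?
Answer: I*√62 ≈ 7.874*I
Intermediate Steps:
√(P(23, -5*m) + (390 - 385)) = √(-67 + (390 - 385)) = √(-67 + 5) = √(-62) = I*√62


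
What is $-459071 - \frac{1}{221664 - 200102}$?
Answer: $- \frac{9898488903}{21562} \approx -4.5907 \cdot 10^{5}$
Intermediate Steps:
$-459071 - \frac{1}{221664 - 200102} = -459071 - \frac{1}{21562} = - \frac{9898488903}{21562}$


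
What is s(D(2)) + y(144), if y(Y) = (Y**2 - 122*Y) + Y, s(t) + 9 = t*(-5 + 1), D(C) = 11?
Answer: 3259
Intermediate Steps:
s(t) = -9 - 4*t (s(t) = -9 + t*(-5 + 1) = -9 + t*(-4) = -9 - 4*t)
y(Y) = Y**2 - 121*Y
s(D(2)) + y(144) = (-9 - 4*11) + 144*(-121 + 144) = (-9 - 44) + 144*23 = -53 + 3312 = 3259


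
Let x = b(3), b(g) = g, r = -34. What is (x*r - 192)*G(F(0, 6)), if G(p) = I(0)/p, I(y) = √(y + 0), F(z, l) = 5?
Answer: 0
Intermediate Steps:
I(y) = √y
x = 3
G(p) = 0 (G(p) = √0/p = 0/p = 0)
(x*r - 192)*G(F(0, 6)) = (3*(-34) - 192)*0 = (-102 - 192)*0 = -294*0 = 0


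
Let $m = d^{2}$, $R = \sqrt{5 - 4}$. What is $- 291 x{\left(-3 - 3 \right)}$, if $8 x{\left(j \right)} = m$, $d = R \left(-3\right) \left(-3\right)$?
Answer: $- \frac{23571}{8} \approx -2946.4$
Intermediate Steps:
$R = 1$ ($R = \sqrt{1} = 1$)
$d = 9$ ($d = 1 \left(-3\right) \left(-3\right) = \left(-3\right) \left(-3\right) = 9$)
$m = 81$ ($m = 9^{2} = 81$)
$x{\left(j \right)} = \frac{81}{8}$ ($x{\left(j \right)} = \frac{1}{8} \cdot 81 = \frac{81}{8}$)
$- 291 x{\left(-3 - 3 \right)} = \left(-291\right) \frac{81}{8} = - \frac{23571}{8}$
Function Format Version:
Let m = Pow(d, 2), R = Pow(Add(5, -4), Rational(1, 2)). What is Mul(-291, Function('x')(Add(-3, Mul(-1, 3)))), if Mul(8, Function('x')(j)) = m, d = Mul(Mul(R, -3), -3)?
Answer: Rational(-23571, 8) ≈ -2946.4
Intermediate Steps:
R = 1 (R = Pow(1, Rational(1, 2)) = 1)
d = 9 (d = Mul(Mul(1, -3), -3) = Mul(-3, -3) = 9)
m = 81 (m = Pow(9, 2) = 81)
Function('x')(j) = Rational(81, 8) (Function('x')(j) = Mul(Rational(1, 8), 81) = Rational(81, 8))
Mul(-291, Function('x')(Add(-3, Mul(-1, 3)))) = Mul(-291, Rational(81, 8)) = Rational(-23571, 8)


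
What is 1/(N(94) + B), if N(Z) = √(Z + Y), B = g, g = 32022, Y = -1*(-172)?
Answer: 16011/512704109 - √266/1025408218 ≈ 3.1213e-5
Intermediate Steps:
Y = 172
B = 32022
N(Z) = √(172 + Z) (N(Z) = √(Z + 172) = √(172 + Z))
1/(N(94) + B) = 1/(√(172 + 94) + 32022) = 1/(√266 + 32022) = 1/(32022 + √266)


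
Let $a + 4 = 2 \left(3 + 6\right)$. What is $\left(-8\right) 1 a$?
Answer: $-112$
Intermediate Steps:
$a = 14$ ($a = -4 + 2 \left(3 + 6\right) = -4 + 2 \cdot 9 = -4 + 18 = 14$)
$\left(-8\right) 1 a = \left(-8\right) 1 \cdot 14 = \left(-8\right) 14 = -112$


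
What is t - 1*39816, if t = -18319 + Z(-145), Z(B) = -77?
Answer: -58212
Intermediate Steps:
t = -18396 (t = -18319 - 77 = -18396)
t - 1*39816 = -18396 - 1*39816 = -18396 - 39816 = -58212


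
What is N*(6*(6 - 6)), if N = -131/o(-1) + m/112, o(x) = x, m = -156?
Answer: 0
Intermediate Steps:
N = 3629/28 (N = -131/(-1) - 156/112 = -131*(-1) - 156*1/112 = 131 - 39/28 = 3629/28 ≈ 129.61)
N*(6*(6 - 6)) = 3629*(6*(6 - 6))/28 = 3629*(6*0)/28 = (3629/28)*0 = 0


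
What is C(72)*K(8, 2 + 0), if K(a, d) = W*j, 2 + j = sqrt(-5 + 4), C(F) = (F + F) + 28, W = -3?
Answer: 1032 - 516*I ≈ 1032.0 - 516.0*I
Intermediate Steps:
C(F) = 28 + 2*F (C(F) = 2*F + 28 = 28 + 2*F)
j = -2 + I (j = -2 + sqrt(-5 + 4) = -2 + sqrt(-1) = -2 + I ≈ -2.0 + 1.0*I)
K(a, d) = 6 - 3*I (K(a, d) = -3*(-2 + I) = 6 - 3*I)
C(72)*K(8, 2 + 0) = (28 + 2*72)*(6 - 3*I) = (28 + 144)*(6 - 3*I) = 172*(6 - 3*I) = 1032 - 516*I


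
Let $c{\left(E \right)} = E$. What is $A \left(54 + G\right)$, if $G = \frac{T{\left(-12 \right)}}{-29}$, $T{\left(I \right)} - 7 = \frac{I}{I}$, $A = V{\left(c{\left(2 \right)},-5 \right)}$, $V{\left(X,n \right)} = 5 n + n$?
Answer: $- \frac{46740}{29} \approx -1611.7$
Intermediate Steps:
$V{\left(X,n \right)} = 6 n$
$A = -30$ ($A = 6 \left(-5\right) = -30$)
$T{\left(I \right)} = 8$ ($T{\left(I \right)} = 7 + \frac{I}{I} = 7 + 1 = 8$)
$G = - \frac{8}{29}$ ($G = \frac{8}{-29} = 8 \left(- \frac{1}{29}\right) = - \frac{8}{29} \approx -0.27586$)
$A \left(54 + G\right) = - 30 \left(54 - \frac{8}{29}\right) = \left(-30\right) \frac{1558}{29} = - \frac{46740}{29}$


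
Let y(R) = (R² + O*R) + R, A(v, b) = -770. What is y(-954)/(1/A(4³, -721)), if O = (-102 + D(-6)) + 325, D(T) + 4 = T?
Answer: -543589200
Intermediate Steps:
D(T) = -4 + T
O = 213 (O = (-102 + (-4 - 6)) + 325 = (-102 - 10) + 325 = -112 + 325 = 213)
y(R) = R² + 214*R (y(R) = (R² + 213*R) + R = R² + 214*R)
y(-954)/(1/A(4³, -721)) = (-954*(214 - 954))/(1/(-770)) = (-954*(-740))/(-1/770) = 705960*(-770) = -543589200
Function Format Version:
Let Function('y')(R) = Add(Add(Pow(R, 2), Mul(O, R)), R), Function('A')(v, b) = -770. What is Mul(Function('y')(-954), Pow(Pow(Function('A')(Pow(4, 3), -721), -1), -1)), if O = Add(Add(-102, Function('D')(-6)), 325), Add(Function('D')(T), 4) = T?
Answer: -543589200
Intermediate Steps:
Function('D')(T) = Add(-4, T)
O = 213 (O = Add(Add(-102, Add(-4, -6)), 325) = Add(Add(-102, -10), 325) = Add(-112, 325) = 213)
Function('y')(R) = Add(Pow(R, 2), Mul(214, R)) (Function('y')(R) = Add(Add(Pow(R, 2), Mul(213, R)), R) = Add(Pow(R, 2), Mul(214, R)))
Mul(Function('y')(-954), Pow(Pow(Function('A')(Pow(4, 3), -721), -1), -1)) = Mul(Mul(-954, Add(214, -954)), Pow(Pow(-770, -1), -1)) = Mul(Mul(-954, -740), Pow(Rational(-1, 770), -1)) = Mul(705960, -770) = -543589200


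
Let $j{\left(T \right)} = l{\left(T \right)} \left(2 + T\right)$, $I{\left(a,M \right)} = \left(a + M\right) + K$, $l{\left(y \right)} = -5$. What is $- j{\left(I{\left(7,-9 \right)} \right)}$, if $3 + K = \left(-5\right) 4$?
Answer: $-115$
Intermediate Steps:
$K = -23$ ($K = -3 - 20 = -23$)
$I{\left(a,M \right)} = -23 + M + a$ ($I{\left(a,M \right)} = \left(a + M\right) - 23 = \left(M + a\right) - 23 = -23 + M + a$)
$j{\left(T \right)} = -10 - 5 T$ ($j{\left(T \right)} = - 5 \left(2 + T\right) = -10 - 5 T$)
$- j{\left(I{\left(7,-9 \right)} \right)} = - (-10 - 5 \left(-23 - 9 + 7\right)) = - (-10 - -125) = - (-10 + 125) = \left(-1\right) 115 = -115$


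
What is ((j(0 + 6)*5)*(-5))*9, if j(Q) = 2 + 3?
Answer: -1125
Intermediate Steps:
j(Q) = 5
((j(0 + 6)*5)*(-5))*9 = ((5*5)*(-5))*9 = (25*(-5))*9 = -125*9 = -1125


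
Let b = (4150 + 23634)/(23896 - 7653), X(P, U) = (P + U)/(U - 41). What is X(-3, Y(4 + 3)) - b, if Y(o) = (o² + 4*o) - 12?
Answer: 170125/194916 ≈ 0.87281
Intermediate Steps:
Y(o) = -12 + o² + 4*o
X(P, U) = (P + U)/(-41 + U)
b = 27784/16243 ≈ 1.7105
X(-3, Y(4 + 3)) - b = (-3 + (-12 + (4 + 3)² + 4*(4 + 3)))/(-41 + (-12 + (4 + 3)² + 4*(4 + 3))) - 1*27784/16243 = (-3 + (-12 + 7² + 4*7))/(-41 + (-12 + 7² + 4*7)) - 27784/16243 = (-3 + (-12 + 49 + 28))/(-41 + (-12 + 49 + 28)) - 27784/16243 = (-3 + 65)/(-41 + 65) - 27784/16243 = 62/24 - 27784/16243 = (1/24)*62 - 27784/16243 = 31/12 - 27784/16243 = 170125/194916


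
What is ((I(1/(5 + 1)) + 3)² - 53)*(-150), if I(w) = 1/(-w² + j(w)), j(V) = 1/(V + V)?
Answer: 71902200/11449 ≈ 6280.2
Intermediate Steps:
j(V) = 1/(2*V)
I(w) = 1/(1/(2*w) - w²) (I(w) = 1/(-w² + 1/(2*w)) = 1/(1/(2*w) - w²))
((I(1/(5 + 1)) + 3)² - 53)*(-150) = ((-2/((5 + 1)*(-1 + 2*(1/(5 + 1))³)) + 3)² - 53)*(-150) = ((-2/(6*(-1 + 2*(1/6)³)) + 3)² - 53)*(-150) = ((-2*⅙/(-1 + 2*(⅙)³) + 3)² - 53)*(-150) = ((-2*⅙/(-1 + 2*(1/216)) + 3)² - 53)*(-150) = ((-2*⅙/(-1 + 1/108) + 3)² - 53)*(-150) = ((-2*⅙/(-107/108) + 3)² - 53)*(-150) = ((-2*⅙*(-108/107) + 3)² - 53)*(-150) = ((36/107 + 3)² - 53)*(-150) = ((357/107)² - 53)*(-150) = (127449/11449 - 53)*(-150) = -479348/11449*(-150) = 71902200/11449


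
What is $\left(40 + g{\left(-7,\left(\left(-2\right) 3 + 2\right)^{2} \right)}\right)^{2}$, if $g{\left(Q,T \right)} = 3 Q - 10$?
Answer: $81$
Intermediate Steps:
$g{\left(Q,T \right)} = -10 + 3 Q$
$\left(40 + g{\left(-7,\left(\left(-2\right) 3 + 2\right)^{2} \right)}\right)^{2} = \left(40 + \left(-10 + 3 \left(-7\right)\right)\right)^{2} = \left(40 - 31\right)^{2} = 9^{2} = 81$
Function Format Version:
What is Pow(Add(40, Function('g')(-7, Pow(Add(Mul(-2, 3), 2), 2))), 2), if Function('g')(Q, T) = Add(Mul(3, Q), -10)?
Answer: 81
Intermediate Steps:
Function('g')(Q, T) = Add(-10, Mul(3, Q))
Pow(Add(40, Function('g')(-7, Pow(Add(Mul(-2, 3), 2), 2))), 2) = Pow(Add(40, Add(-10, Mul(3, -7))), 2) = Pow(Add(40, Add(-10, -21)), 2) = Pow(Add(40, -31), 2) = Pow(9, 2) = 81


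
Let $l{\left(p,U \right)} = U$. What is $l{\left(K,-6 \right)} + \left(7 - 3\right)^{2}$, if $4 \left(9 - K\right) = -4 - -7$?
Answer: $10$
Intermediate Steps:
$K = \frac{33}{4}$ ($K = 9 - \frac{-4 - -7}{4} = 9 - \frac{-4 + 7}{4} = 9 - \frac{3}{4} = \frac{33}{4} \approx 8.25$)
$l{\left(K,-6 \right)} + \left(7 - 3\right)^{2} = -6 + \left(7 - 3\right)^{2} = -6 + 4^{2} = -6 + 16 = 10$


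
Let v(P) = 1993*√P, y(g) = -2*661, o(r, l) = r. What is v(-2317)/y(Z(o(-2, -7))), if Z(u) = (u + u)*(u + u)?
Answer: -1993*I*√2317/1322 ≈ -72.567*I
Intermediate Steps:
Z(u) = 4*u² (Z(u) = (2*u)*(2*u) = 4*u²)
y(g) = -1322
v(-2317)/y(Z(o(-2, -7))) = (1993*√(-2317))/(-1322) = (1993*(I*√2317))*(-1/1322) = (1993*I*√2317)*(-1/1322) = -1993*I*√2317/1322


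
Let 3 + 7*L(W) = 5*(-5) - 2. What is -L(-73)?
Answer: 30/7 ≈ 4.2857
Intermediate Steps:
L(W) = -30/7 (L(W) = -3/7 + (5*(-5) - 2)/7 = -3/7 + (-25 - 2)/7 = -3/7 + (1/7)*(-27) = -3/7 - 27/7 = -30/7)
-L(-73) = -1*(-30/7) = 30/7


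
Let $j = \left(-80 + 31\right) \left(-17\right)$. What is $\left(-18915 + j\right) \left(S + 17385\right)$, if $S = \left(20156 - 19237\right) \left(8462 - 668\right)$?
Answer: $-129830043822$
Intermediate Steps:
$j = 833$ ($j = \left(-49\right) \left(-17\right) = 833$)
$S = 7162686$ ($S = 919 \cdot 7794 = 7162686$)
$\left(-18915 + j\right) \left(S + 17385\right) = \left(-18915 + 833\right) \left(7162686 + 17385\right) = \left(-18082\right) 7180071 = -129830043822$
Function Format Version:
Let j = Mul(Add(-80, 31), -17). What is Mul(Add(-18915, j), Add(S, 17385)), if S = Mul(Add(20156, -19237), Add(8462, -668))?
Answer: -129830043822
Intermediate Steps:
j = 833 (j = Mul(-49, -17) = 833)
S = 7162686 (S = Mul(919, 7794) = 7162686)
Mul(Add(-18915, j), Add(S, 17385)) = Mul(Add(-18915, 833), Add(7162686, 17385)) = Mul(-18082, 7180071) = -129830043822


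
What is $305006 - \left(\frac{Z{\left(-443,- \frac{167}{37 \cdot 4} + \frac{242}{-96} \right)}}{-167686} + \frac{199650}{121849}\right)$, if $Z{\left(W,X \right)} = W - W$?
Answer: $\frac{37164476444}{121849} \approx 3.05 \cdot 10^{5}$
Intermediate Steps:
$Z{\left(W,X \right)} = 0$
$305006 - \left(\frac{Z{\left(-443,- \frac{167}{37 \cdot 4} + \frac{242}{-96} \right)}}{-167686} + \frac{199650}{121849}\right) = 305006 - \left(\frac{0}{-167686} + \frac{199650}{121849}\right) = 305006 - \left(0 \left(- \frac{1}{167686}\right) + 199650 \cdot \frac{1}{121849}\right) = 305006 - \left(0 + \frac{199650}{121849}\right) = 305006 - \frac{199650}{121849} = \frac{37164476444}{121849}$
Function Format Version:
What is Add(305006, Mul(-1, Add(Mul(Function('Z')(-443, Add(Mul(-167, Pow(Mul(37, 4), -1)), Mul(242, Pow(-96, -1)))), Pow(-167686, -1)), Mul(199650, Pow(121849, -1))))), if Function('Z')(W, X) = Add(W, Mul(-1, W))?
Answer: Rational(37164476444, 121849) ≈ 3.0500e+5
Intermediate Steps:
Function('Z')(W, X) = 0
Add(305006, Mul(-1, Add(Mul(Function('Z')(-443, Add(Mul(-167, Pow(Mul(37, 4), -1)), Mul(242, Pow(-96, -1)))), Pow(-167686, -1)), Mul(199650, Pow(121849, -1))))) = Add(305006, Mul(-1, Add(Mul(0, Pow(-167686, -1)), Mul(199650, Pow(121849, -1))))) = Add(305006, Mul(-1, Add(Mul(0, Rational(-1, 167686)), Mul(199650, Rational(1, 121849))))) = Add(305006, Mul(-1, Add(0, Rational(199650, 121849)))) = Add(305006, Mul(-1, Rational(199650, 121849))) = Add(305006, Rational(-199650, 121849)) = Rational(37164476444, 121849)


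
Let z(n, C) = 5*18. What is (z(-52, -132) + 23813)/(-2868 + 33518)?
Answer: 23903/30650 ≈ 0.77987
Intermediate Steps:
z(n, C) = 90
(z(-52, -132) + 23813)/(-2868 + 33518) = (90 + 23813)/(-2868 + 33518) = 23903/30650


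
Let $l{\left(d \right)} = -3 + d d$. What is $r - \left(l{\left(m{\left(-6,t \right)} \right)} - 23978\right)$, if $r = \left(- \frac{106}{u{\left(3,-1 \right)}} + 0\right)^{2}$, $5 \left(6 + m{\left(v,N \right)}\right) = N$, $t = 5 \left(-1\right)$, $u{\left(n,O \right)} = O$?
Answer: $35168$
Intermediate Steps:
$t = -5$
$m{\left(v,N \right)} = -6 + \frac{N}{5}$
$l{\left(d \right)} = -3 + d^{2}$
$r = 11236$ ($r = \left(- \frac{106}{-1} + 0\right)^{2} = \left(\left(-106\right) \left(-1\right) + 0\right)^{2} = \left(106 + 0\right)^{2} = 106^{2} = 11236$)
$r - \left(l{\left(m{\left(-6,t \right)} \right)} - 23978\right) = 11236 - \left(\left(-3 + \left(-6 + \frac{1}{5} \left(-5\right)\right)^{2}\right) - 23978\right) = 11236 - \left(\left(-3 + \left(-6 - 1\right)^{2}\right) - 23978\right) = 11236 - \left(\left(-3 + \left(-7\right)^{2}\right) - 23978\right) = 11236 - \left(\left(-3 + 49\right) - 23978\right) = 11236 - \left(46 - 23978\right) = 11236 - -23932 = 11236 + 23932 = 35168$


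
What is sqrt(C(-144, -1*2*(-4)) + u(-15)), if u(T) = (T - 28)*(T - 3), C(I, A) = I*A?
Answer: 3*I*sqrt(42) ≈ 19.442*I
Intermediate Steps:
C(I, A) = A*I
u(T) = (-28 + T)*(-3 + T)
sqrt(C(-144, -1*2*(-4)) + u(-15)) = sqrt((-1*2*(-4))*(-144) + (84 + (-15)**2 - 31*(-15))) = sqrt(-2*(-4)*(-144) + (84 + 225 + 465)) = sqrt(8*(-144) + 774) = sqrt(-1152 + 774) = sqrt(-378) = 3*I*sqrt(42)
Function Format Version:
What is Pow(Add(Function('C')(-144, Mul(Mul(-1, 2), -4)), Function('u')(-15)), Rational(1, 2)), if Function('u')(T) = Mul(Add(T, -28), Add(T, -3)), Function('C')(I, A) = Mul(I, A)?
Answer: Mul(3, I, Pow(42, Rational(1, 2))) ≈ Mul(19.442, I)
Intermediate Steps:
Function('C')(I, A) = Mul(A, I)
Function('u')(T) = Mul(Add(-28, T), Add(-3, T))
Pow(Add(Function('C')(-144, Mul(Mul(-1, 2), -4)), Function('u')(-15)), Rational(1, 2)) = Pow(Add(Mul(Mul(Mul(-1, 2), -4), -144), Add(84, Pow(-15, 2), Mul(-31, -15))), Rational(1, 2)) = Pow(Add(Mul(Mul(-2, -4), -144), Add(84, 225, 465)), Rational(1, 2)) = Pow(Add(Mul(8, -144), 774), Rational(1, 2)) = Pow(Add(-1152, 774), Rational(1, 2)) = Pow(-378, Rational(1, 2)) = Mul(3, I, Pow(42, Rational(1, 2)))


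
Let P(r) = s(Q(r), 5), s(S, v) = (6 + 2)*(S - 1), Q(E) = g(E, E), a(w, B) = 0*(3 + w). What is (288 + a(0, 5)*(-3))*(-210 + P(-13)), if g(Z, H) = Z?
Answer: -92736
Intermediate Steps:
a(w, B) = 0
Q(E) = E
s(S, v) = -8 + 8*S (s(S, v) = 8*(-1 + S) = -8 + 8*S)
P(r) = -8 + 8*r
(288 + a(0, 5)*(-3))*(-210 + P(-13)) = (288 + 0*(-3))*(-210 + (-8 + 8*(-13))) = (288 + 0)*(-210 + (-8 - 104)) = 288*(-210 - 112) = 288*(-322) = -92736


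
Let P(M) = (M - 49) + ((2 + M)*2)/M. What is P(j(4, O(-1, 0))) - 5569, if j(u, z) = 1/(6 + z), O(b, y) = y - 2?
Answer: -22399/4 ≈ -5599.8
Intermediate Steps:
O(b, y) = -2 + y
P(M) = -49 + M + (4 + 2*M)/M (P(M) = (-49 + M) + (4 + 2*M)/M = -49 + M + (4 + 2*M)/M)
P(j(4, O(-1, 0))) - 5569 = (-47 + 1/(6 + (-2 + 0)) + 4/(1/(6 + (-2 + 0)))) - 5569 = (-47 + 1/(6 - 2) + 4/(1/(6 - 2))) - 5569 = (-47 + 1/4 + 4/(1/4)) - 5569 = (-47 + ¼ + 4/(¼)) - 5569 = (-47 + ¼ + 4*4) - 5569 = (-47 + ¼ + 16) - 5569 = -123/4 - 5569 = -22399/4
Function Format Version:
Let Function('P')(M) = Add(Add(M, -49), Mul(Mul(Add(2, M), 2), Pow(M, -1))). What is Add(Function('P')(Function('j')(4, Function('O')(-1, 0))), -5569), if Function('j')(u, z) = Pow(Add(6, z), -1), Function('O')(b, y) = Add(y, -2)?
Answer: Rational(-22399, 4) ≈ -5599.8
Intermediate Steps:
Function('O')(b, y) = Add(-2, y)
Function('P')(M) = Add(-49, M, Mul(Pow(M, -1), Add(4, Mul(2, M)))) (Function('P')(M) = Add(Add(-49, M), Mul(Add(4, Mul(2, M)), Pow(M, -1))) = Add(Add(-49, M), Mul(Pow(M, -1), Add(4, Mul(2, M)))) = Add(-49, M, Mul(Pow(M, -1), Add(4, Mul(2, M)))))
Add(Function('P')(Function('j')(4, Function('O')(-1, 0))), -5569) = Add(Add(-47, Pow(Add(6, Add(-2, 0)), -1), Mul(4, Pow(Pow(Add(6, Add(-2, 0)), -1), -1))), -5569) = Add(Add(-47, Pow(Add(6, -2), -1), Mul(4, Pow(Pow(Add(6, -2), -1), -1))), -5569) = Add(Add(-47, Pow(4, -1), Mul(4, Pow(Pow(4, -1), -1))), -5569) = Add(Add(-47, Rational(1, 4), Mul(4, Pow(Rational(1, 4), -1))), -5569) = Add(Add(-47, Rational(1, 4), Mul(4, 4)), -5569) = Add(Add(-47, Rational(1, 4), 16), -5569) = Add(Rational(-123, 4), -5569) = Rational(-22399, 4)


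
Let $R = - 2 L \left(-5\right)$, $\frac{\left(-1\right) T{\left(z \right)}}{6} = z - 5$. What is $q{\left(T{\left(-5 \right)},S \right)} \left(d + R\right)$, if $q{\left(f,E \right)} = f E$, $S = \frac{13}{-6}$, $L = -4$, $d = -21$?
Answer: $7930$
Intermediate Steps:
$S = - \frac{13}{6}$ ($S = 13 \left(- \frac{1}{6}\right) = - \frac{13}{6} \approx -2.1667$)
$T{\left(z \right)} = 30 - 6 z$ ($T{\left(z \right)} = - 6 \left(z - 5\right) = - 6 \left(-5 + z\right) = 30 - 6 z$)
$q{\left(f,E \right)} = E f$
$R = -40$ ($R = \left(-2\right) \left(-4\right) \left(-5\right) = 8 \left(-5\right) = -40$)
$q{\left(T{\left(-5 \right)},S \right)} \left(d + R\right) = - \frac{13 \left(30 - -30\right)}{6} \left(-21 - 40\right) = - \frac{13 \left(30 + 30\right)}{6} \left(-61\right) = \left(- \frac{13}{6}\right) 60 \left(-61\right) = \left(-130\right) \left(-61\right) = 7930$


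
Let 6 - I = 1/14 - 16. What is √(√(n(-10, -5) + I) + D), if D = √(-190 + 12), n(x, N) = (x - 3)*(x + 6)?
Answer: √(42*√1610 + 196*I*√178)/14 ≈ 3.4979 + 1.9071*I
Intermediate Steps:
I = 307/14 (I = 6 - (1/14 - 16) = 6 - 1*(-223/14) = 6 + 223/14 = 307/14 ≈ 21.929)
n(x, N) = (-3 + x)*(6 + x)
D = I*√178 (D = √(-178) = I*√178 ≈ 13.342*I)
√(√(n(-10, -5) + I) + D) = √(√((-18 + (-10)² + 3*(-10)) + 307/14) + I*√178) = √(√((-18 + 100 - 30) + 307/14) + I*√178) = √(√(52 + 307/14) + I*√178) = √(√(1035/14) + I*√178) = √(3*√1610/14 + I*√178)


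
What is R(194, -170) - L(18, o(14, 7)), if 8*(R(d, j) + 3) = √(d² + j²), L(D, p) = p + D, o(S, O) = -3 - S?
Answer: -4 + √16634/4 ≈ 28.243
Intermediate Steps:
L(D, p) = D + p
R(d, j) = -3 + √(d² + j²)/8
R(194, -170) - L(18, o(14, 7)) = (-3 + √(194² + (-170)²)/8) - (18 + (-3 - 1*14)) = (-3 + √(37636 + 28900)/8) - (18 + (-3 - 14)) = (-3 + √66536/8) - (18 - 17) = (-3 + (2*√16634)/8) - 1*1 = (-3 + √16634/4) - 1 = -4 + √16634/4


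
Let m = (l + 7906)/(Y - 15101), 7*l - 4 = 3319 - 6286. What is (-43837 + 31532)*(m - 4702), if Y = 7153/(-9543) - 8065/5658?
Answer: 36701317293918776160/634266320849 ≈ 5.7864e+7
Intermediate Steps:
l = -2963/7 (l = 4/7 + (3319 - 6286)/7 = 4/7 + (⅐)*(-2967) = 4/7 - 2967/7 = -2963/7 ≈ -423.29)
Y = -13048441/5999366 (Y = 7153*(-1/9543) - 8065*1/5658 = -7153/9543 - 8065/5658 = -13048441/5999366 ≈ -2.1750)
m = -314240791714/634266320849 (m = (-2963/7 + 7906)/(-13048441/5999366 - 15101) = 52379/(7*(-90609474407/5999366)) = (52379/7)*(-5999366/90609474407) = -314240791714/634266320849 ≈ -0.49544)
(-43837 + 31532)*(m - 4702) = (-43837 + 31532)*(-314240791714/634266320849 - 4702) = -12305*(-2982634481423712/634266320849) = 36701317293918776160/634266320849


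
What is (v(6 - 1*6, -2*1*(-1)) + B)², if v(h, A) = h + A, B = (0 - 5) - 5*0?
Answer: 9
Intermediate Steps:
B = -5 (B = -5 + 0 = -5)
v(h, A) = A + h
(v(6 - 1*6, -2*1*(-1)) + B)² = ((-2*1*(-1) + (6 - 1*6)) - 5)² = ((-2*(-1) + (6 - 6)) - 5)² = ((2 + 0) - 5)² = (2 - 5)² = (-3)² = 9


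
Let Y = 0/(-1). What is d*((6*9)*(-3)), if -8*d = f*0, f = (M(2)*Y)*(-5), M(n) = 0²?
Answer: 0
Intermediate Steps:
Y = 0 (Y = 0*(-1) = 0)
M(n) = 0
f = 0 (f = (0*0)*(-5) = 0*(-5) = 0)
d = 0 (d = -0*0 = -⅛*0 = 0)
d*((6*9)*(-3)) = 0*((6*9)*(-3)) = 0*(54*(-3)) = 0*(-162) = 0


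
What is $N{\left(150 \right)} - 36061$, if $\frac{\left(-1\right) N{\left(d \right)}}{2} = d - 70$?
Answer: $-36221$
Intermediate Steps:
$N{\left(d \right)} = 140 - 2 d$ ($N{\left(d \right)} = - 2 \left(d - 70\right) = - 2 \left(-70 + d\right) = 140 - 2 d$)
$N{\left(150 \right)} - 36061 = \left(140 - 300\right) - 36061 = -160 - 36061 = -36221$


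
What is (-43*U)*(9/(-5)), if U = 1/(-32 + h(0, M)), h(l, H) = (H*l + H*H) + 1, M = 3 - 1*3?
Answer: -387/155 ≈ -2.4968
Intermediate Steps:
M = 0 (M = 3 - 3 = 0)
h(l, H) = 1 + H**2 + H*l (h(l, H) = (H*l + H**2) + 1 = (H**2 + H*l) + 1 = 1 + H**2 + H*l)
U = -1/31 (U = 1/(-32 + (1 + 0**2 + 0*0)) = 1/(-32 + (1 + 0 + 0)) = 1/(-32 + 1) = 1/(-31) = -1/31 ≈ -0.032258)
(-43*U)*(9/(-5)) = (-43*(-1/31))*(9/(-5)) = 43*(9*(-1/5))/31 = (43/31)*(-9/5) = -387/155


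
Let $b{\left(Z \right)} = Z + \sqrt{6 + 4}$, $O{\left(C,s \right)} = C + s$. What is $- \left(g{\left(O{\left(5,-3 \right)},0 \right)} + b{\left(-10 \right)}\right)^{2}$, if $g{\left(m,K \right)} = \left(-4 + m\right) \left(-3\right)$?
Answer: $-26 + 8 \sqrt{10} \approx -0.70178$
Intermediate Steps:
$g{\left(m,K \right)} = 12 - 3 m$
$b{\left(Z \right)} = Z + \sqrt{10}$
$- \left(g{\left(O{\left(5,-3 \right)},0 \right)} + b{\left(-10 \right)}\right)^{2} = - \left(\left(12 - 3 \left(5 - 3\right)\right) - \left(10 - \sqrt{10}\right)\right)^{2} = - \left(\left(12 - 6\right) - \left(10 - \sqrt{10}\right)\right)^{2} = - \left(6 - \left(10 - \sqrt{10}\right)\right)^{2} = - \left(-4 + \sqrt{10}\right)^{2}$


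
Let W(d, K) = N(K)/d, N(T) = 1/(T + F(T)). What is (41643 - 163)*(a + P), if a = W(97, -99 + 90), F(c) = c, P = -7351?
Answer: -266194726780/873 ≈ -3.0492e+8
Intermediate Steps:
N(T) = 1/(2*T) (N(T) = 1/(T + T) = 1/(2*T))
W(d, K) = 1/(2*K*d) (W(d, K) = (1/(2*K))/d = 1/(2*K*d))
a = -1/1746 (a = (½)/((-99 + 90)*97) = (½)*(1/97)/(-9) = (½)*(-⅑)*(1/97) = -1/1746 ≈ -0.00057274)
(41643 - 163)*(a + P) = (41643 - 163)*(-1/1746 - 7351) = 41480*(-12834847/1746) = -266194726780/873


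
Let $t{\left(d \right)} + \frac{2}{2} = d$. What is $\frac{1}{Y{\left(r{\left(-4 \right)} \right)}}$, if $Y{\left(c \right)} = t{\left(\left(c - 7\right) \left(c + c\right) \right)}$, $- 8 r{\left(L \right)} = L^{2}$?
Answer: $\frac{1}{35} \approx 0.028571$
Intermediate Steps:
$r{\left(L \right)} = - \frac{L^{2}}{8}$
$t{\left(d \right)} = -1 + d$
$Y{\left(c \right)} = -1 + 2 c \left(-7 + c\right)$ ($Y{\left(c \right)} = -1 + \left(c - 7\right) \left(c + c\right) = -1 + \left(-7 + c\right) 2 c = -1 + 2 c \left(-7 + c\right)$)
$\frac{1}{Y{\left(r{\left(-4 \right)} \right)}} = \frac{1}{-1 + 2 \left(- \frac{\left(-4\right)^{2}}{8}\right) \left(-7 - \frac{\left(-4\right)^{2}}{8}\right)} = \frac{1}{-1 + 2 \left(\left(- \frac{1}{8}\right) 16\right) \left(-7 - 2\right)} = \frac{1}{-1 + 2 \left(-2\right) \left(-7 - 2\right)} = \frac{1}{-1 + 2 \left(-2\right) \left(-9\right)} = \frac{1}{-1 + 36} = \frac{1}{35}$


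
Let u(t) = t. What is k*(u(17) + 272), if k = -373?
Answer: -107797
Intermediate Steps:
k*(u(17) + 272) = -373*(17 + 272) = -373*289 = -107797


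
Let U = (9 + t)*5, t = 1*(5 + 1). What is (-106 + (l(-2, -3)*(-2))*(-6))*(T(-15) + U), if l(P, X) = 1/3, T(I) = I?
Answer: -6120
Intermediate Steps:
t = 6 (t = 1*6 = 6)
U = 75 (U = (9 + 6)*5 = 15*5 = 75)
l(P, X) = 1/3
(-106 + (l(-2, -3)*(-2))*(-6))*(T(-15) + U) = (-106 + ((1/3)*(-2))*(-6))*(-15 + 75) = (-106 - 2/3*(-6))*60 = (-106 + 4)*60 = -102*60 = -6120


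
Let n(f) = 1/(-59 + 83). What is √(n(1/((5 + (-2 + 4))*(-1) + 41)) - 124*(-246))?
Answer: √4392582/12 ≈ 174.65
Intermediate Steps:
n(f) = 1/24
√(n(1/((5 + (-2 + 4))*(-1) + 41)) - 124*(-246)) = √(1/24 - 124*(-246)) = √(1/24 + 30504) = √(732097/24) = √4392582/12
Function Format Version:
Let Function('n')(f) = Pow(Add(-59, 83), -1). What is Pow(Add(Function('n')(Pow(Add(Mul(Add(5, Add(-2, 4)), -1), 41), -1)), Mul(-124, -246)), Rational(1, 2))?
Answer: Mul(Rational(1, 12), Pow(4392582, Rational(1, 2))) ≈ 174.65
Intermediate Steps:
Function('n')(f) = Rational(1, 24) (Function('n')(f) = Pow(24, -1) = Rational(1, 24))
Pow(Add(Function('n')(Pow(Add(Mul(Add(5, Add(-2, 4)), -1), 41), -1)), Mul(-124, -246)), Rational(1, 2)) = Pow(Add(Rational(1, 24), Mul(-124, -246)), Rational(1, 2)) = Pow(Add(Rational(1, 24), 30504), Rational(1, 2)) = Pow(Rational(732097, 24), Rational(1, 2)) = Mul(Rational(1, 12), Pow(4392582, Rational(1, 2)))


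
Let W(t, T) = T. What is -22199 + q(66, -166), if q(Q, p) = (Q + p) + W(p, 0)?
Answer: -22299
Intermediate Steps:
q(Q, p) = Q + p (q(Q, p) = (Q + p) + 0 = Q + p)
-22199 + q(66, -166) = -22199 + (66 - 166) = -22199 - 100 = -22299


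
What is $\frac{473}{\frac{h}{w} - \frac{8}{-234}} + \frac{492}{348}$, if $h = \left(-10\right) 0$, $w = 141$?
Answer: $\frac{1605053}{116} \approx 13837.0$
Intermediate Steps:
$h = 0$
$\frac{473}{\frac{h}{w} - \frac{8}{-234}} + \frac{492}{348} = \frac{473}{\frac{0}{141} - \frac{8}{-234}} + \frac{492}{348} = \frac{473}{0 \cdot \frac{1}{141} - - \frac{4}{117}} + 492 \cdot \frac{1}{348} = \frac{473}{0 + \frac{4}{117}} + \frac{41}{29} = \frac{473}{\frac{4}{117}} + \frac{41}{29} = 473 \cdot \frac{117}{4} + \frac{41}{29} = \frac{55341}{4} + \frac{41}{29} = \frac{1605053}{116}$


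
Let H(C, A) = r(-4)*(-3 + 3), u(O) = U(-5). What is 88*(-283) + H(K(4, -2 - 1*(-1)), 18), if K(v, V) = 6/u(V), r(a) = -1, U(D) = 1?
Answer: -24904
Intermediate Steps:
u(O) = 1
K(v, V) = 6 (K(v, V) = 6/1 = 6*1 = 6)
H(C, A) = 0 (H(C, A) = -(-3 + 3) = -1*0 = 0)
88*(-283) + H(K(4, -2 - 1*(-1)), 18) = 88*(-283) + 0 = -24904 + 0 = -24904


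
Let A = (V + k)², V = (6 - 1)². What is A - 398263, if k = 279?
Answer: -305847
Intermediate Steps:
V = 25 (V = 5² = 25)
A = 92416 (A = (25 + 279)² = 304² = 92416)
A - 398263 = 92416 - 398263 = -305847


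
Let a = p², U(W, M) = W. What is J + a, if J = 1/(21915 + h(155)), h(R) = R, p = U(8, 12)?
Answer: 1412481/22070 ≈ 64.000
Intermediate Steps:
p = 8
J = 1/22070 (J = 1/(21915 + 155) = 1/22070 ≈ 4.5310e-5)
a = 64 (a = 8² = 64)
J + a = 1/22070 + 64 = 1412481/22070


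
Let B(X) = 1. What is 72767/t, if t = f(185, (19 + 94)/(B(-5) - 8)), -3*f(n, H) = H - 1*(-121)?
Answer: -1528107/734 ≈ -2081.9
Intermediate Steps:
f(n, H) = -121/3 - H/3 (f(n, H) = -(H - 1*(-121))/3 = -(H + 121)/3 = -(121 + H)/3 = -121/3 - H/3)
t = -734/21 (t = -121/3 - (19 + 94)/(3*(1 - 8)) = -121/3 - 113/(3*(-7)) = -121/3 - 113*(-1)/(3*7) = -121/3 - ⅓*(-113/7) = -121/3 + 113/21 = -734/21 ≈ -34.952)
72767/t = 72767/(-734/21) = 72767*(-21/734) = -1528107/734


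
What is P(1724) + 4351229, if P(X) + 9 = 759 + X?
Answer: 4353703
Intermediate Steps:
P(X) = 750 + X (P(X) = -9 + (759 + X) = 750 + X)
P(1724) + 4351229 = (750 + 1724) + 4351229 = 2474 + 4351229 = 4353703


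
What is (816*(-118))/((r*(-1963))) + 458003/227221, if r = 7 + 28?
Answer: 53345751763/15611218805 ≈ 3.4171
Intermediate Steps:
r = 35
(816*(-118))/((r*(-1963))) + 458003/227221 = (816*(-118))/((35*(-1963))) + 458003/227221 = -96288/(-68705) + 458003*(1/227221) = -96288*(-1/68705) + 458003/227221 = 96288/68705 + 458003/227221 = 53345751763/15611218805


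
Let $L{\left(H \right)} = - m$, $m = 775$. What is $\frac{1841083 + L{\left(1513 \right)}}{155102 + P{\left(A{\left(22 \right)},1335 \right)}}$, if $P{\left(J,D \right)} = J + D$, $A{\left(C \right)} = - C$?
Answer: $\frac{1840308}{156415} \approx 11.766$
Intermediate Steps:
$P{\left(J,D \right)} = D + J$
$L{\left(H \right)} = -775$ ($L{\left(H \right)} = \left(-1\right) 775 = -775$)
$\frac{1841083 + L{\left(1513 \right)}}{155102 + P{\left(A{\left(22 \right)},1335 \right)}} = \frac{1841083 - 775}{155102 + \left(1335 - 22\right)} = \frac{1840308}{155102 + \left(1335 - 22\right)} = \frac{1840308}{155102 + 1313} = \frac{1840308}{156415}$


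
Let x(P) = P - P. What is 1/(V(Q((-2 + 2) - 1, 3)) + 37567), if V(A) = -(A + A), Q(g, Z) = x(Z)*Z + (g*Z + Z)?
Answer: 1/37567 ≈ 2.6619e-5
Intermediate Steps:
x(P) = 0
Q(g, Z) = Z + Z*g (Q(g, Z) = 0*Z + (g*Z + Z) = 0 + (Z*g + Z) = 0 + (Z + Z*g) = Z + Z*g)
V(A) = -2*A
1/(V(Q((-2 + 2) - 1, 3)) + 37567) = 1/(-6*(1 + ((-2 + 2) - 1)) + 37567) = 1/(-6*(1 + (0 - 1)) + 37567) = 1/(-6*(1 - 1) + 37567) = 1/(-6*0 + 37567) = 1/(-2*0 + 37567) = 1/(0 + 37567) = 1/37567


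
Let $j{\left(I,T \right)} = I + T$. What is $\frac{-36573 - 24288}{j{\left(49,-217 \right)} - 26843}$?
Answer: $\frac{60861}{27011} \approx 2.2532$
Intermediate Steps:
$\frac{-36573 - 24288}{j{\left(49,-217 \right)} - 26843} = \frac{-36573 - 24288}{\left(49 - 217\right) - 26843} = - \frac{60861}{-168 - 26843} = - \frac{60861}{-27011} = \left(-60861\right) \left(- \frac{1}{27011}\right) = \frac{60861}{27011}$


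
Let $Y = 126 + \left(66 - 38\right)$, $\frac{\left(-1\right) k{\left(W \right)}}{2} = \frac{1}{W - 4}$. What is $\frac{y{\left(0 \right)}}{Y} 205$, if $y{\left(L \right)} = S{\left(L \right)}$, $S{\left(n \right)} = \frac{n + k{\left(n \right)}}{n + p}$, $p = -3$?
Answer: $- \frac{205}{924} \approx -0.22186$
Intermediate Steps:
$k{\left(W \right)} = - \frac{2}{-4 + W}$ ($k{\left(W \right)} = - \frac{2}{W - 4} = - \frac{2}{-4 + W}$)
$S{\left(n \right)} = \frac{n - \frac{2}{-4 + n}}{-3 + n}$ ($S{\left(n \right)} = \frac{n - \frac{2}{-4 + n}}{n - 3} = \frac{n - \frac{2}{-4 + n}}{-3 + n}$)
$y{\left(L \right)} = \frac{-2 + L \left(-4 + L\right)}{\left(-4 + L\right) \left(-3 + L\right)}$
$Y = 154$ ($Y = 126 + \left(66 - 38\right) = 126 + 28 = 154$)
$\frac{y{\left(0 \right)}}{Y} 205 = \frac{\frac{1}{-4 + 0} \frac{1}{-3 + 0} \left(-2 + 0 \left(-4 + 0\right)\right)}{154} \cdot 205 = \frac{-2 + 0 \left(-4\right)}{\left(-4\right) \left(-3\right)} \frac{1}{154} \cdot 205 = \left(- \frac{1}{4}\right) \left(- \frac{1}{3}\right) \left(-2 + 0\right) \frac{1}{154} \cdot 205 = \left(- \frac{1}{4}\right) \left(- \frac{1}{3}\right) \left(-2\right) \frac{1}{154} \cdot 205 = \left(- \frac{1}{6}\right) \frac{1}{154} \cdot 205 = \left(- \frac{1}{924}\right) 205 = - \frac{205}{924}$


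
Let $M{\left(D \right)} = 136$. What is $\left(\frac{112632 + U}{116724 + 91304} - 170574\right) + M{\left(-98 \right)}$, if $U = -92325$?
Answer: $- \frac{35455855957}{208028} \approx -1.7044 \cdot 10^{5}$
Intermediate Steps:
$\left(\frac{112632 + U}{116724 + 91304} - 170574\right) + M{\left(-98 \right)} = \left(\frac{112632 - 92325}{116724 + 91304} - 170574\right) + 136 = \left(\frac{20307}{208028} - 170574\right) + 136 = - \frac{35484147765}{208028} + 136 = - \frac{35455855957}{208028}$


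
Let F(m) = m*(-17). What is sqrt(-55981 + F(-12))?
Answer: 17*I*sqrt(193) ≈ 236.17*I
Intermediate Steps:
F(m) = -17*m
sqrt(-55981 + F(-12)) = sqrt(-55981 - 17*(-12)) = sqrt(-55981 + 204) = sqrt(-55777) = 17*I*sqrt(193)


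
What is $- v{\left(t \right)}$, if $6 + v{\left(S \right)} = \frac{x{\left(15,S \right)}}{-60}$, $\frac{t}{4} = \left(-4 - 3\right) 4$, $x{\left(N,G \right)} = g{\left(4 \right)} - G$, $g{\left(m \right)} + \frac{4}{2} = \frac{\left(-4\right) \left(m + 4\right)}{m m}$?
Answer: $\frac{39}{5} \approx 7.8$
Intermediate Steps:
$g{\left(m \right)} = -2 + \frac{-16 - 4 m}{m^{2}}$ ($g{\left(m \right)} = -2 + \frac{\left(-4\right) \left(m + 4\right)}{m m} = -2 + \frac{\left(-4\right) \left(4 + m\right)}{m^{2}} = -2 + \frac{-16 - 4 m}{m^{2}}$)
$x{\left(N,G \right)} = -4 - G$ ($x{\left(N,G \right)} = \left(-2 - \frac{16}{16} - \frac{4}{4}\right) - G = \left(-2 - 1 - 1\right) - G = -4 - G$)
$t = -112$ ($t = 4 \left(-4 - 3\right) 4 = 4 \left(\left(-7\right) 4\right) = 4 \left(-28\right) = -112$)
$v{\left(S \right)} = - \frac{89}{15} + \frac{S}{60}$ ($v{\left(S \right)} = -6 + \frac{-4 - S}{-60} = -6 + \left(-4 - S\right) \left(- \frac{1}{60}\right) = -6 + \left(\frac{1}{15} + \frac{S}{60}\right) = - \frac{89}{15} + \frac{S}{60}$)
$- v{\left(t \right)} = - (- \frac{89}{15} + \frac{1}{60} \left(-112\right)) = - (- \frac{89}{15} - \frac{28}{15}) = \left(-1\right) \left(- \frac{39}{5}\right) = \frac{39}{5}$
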